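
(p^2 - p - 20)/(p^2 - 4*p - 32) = (p - 5)/(p - 8)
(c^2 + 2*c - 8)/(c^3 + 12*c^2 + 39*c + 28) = (c - 2)/(c^2 + 8*c + 7)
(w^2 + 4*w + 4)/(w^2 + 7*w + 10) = (w + 2)/(w + 5)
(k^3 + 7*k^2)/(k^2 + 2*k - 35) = k^2/(k - 5)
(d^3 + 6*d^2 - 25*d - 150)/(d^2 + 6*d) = d - 25/d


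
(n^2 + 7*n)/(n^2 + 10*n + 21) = n/(n + 3)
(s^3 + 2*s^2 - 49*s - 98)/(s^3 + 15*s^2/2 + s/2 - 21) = 2*(s - 7)/(2*s - 3)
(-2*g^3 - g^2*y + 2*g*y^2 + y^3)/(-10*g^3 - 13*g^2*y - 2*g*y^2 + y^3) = (-g + y)/(-5*g + y)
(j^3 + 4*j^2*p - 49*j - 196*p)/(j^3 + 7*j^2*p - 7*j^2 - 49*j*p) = (j^2 + 4*j*p + 7*j + 28*p)/(j*(j + 7*p))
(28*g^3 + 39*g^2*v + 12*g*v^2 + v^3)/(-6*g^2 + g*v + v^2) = (28*g^3 + 39*g^2*v + 12*g*v^2 + v^3)/(-6*g^2 + g*v + v^2)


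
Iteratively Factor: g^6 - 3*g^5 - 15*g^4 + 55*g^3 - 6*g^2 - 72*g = (g + 1)*(g^5 - 4*g^4 - 11*g^3 + 66*g^2 - 72*g) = (g - 3)*(g + 1)*(g^4 - g^3 - 14*g^2 + 24*g) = (g - 3)^2*(g + 1)*(g^3 + 2*g^2 - 8*g) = (g - 3)^2*(g - 2)*(g + 1)*(g^2 + 4*g) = g*(g - 3)^2*(g - 2)*(g + 1)*(g + 4)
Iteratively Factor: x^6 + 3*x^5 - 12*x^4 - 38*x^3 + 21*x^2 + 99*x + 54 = (x + 1)*(x^5 + 2*x^4 - 14*x^3 - 24*x^2 + 45*x + 54) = (x - 2)*(x + 1)*(x^4 + 4*x^3 - 6*x^2 - 36*x - 27) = (x - 2)*(x + 1)^2*(x^3 + 3*x^2 - 9*x - 27) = (x - 2)*(x + 1)^2*(x + 3)*(x^2 - 9) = (x - 2)*(x + 1)^2*(x + 3)^2*(x - 3)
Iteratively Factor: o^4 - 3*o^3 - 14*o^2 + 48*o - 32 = (o + 4)*(o^3 - 7*o^2 + 14*o - 8) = (o - 2)*(o + 4)*(o^2 - 5*o + 4) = (o - 4)*(o - 2)*(o + 4)*(o - 1)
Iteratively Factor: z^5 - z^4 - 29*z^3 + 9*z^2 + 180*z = (z + 3)*(z^4 - 4*z^3 - 17*z^2 + 60*z) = (z - 5)*(z + 3)*(z^3 + z^2 - 12*z) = z*(z - 5)*(z + 3)*(z^2 + z - 12) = z*(z - 5)*(z - 3)*(z + 3)*(z + 4)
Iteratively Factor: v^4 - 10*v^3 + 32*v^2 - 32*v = (v - 4)*(v^3 - 6*v^2 + 8*v) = (v - 4)*(v - 2)*(v^2 - 4*v) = v*(v - 4)*(v - 2)*(v - 4)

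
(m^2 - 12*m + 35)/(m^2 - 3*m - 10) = (m - 7)/(m + 2)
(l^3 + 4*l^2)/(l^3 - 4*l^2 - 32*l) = l/(l - 8)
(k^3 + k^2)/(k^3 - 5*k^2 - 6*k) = k/(k - 6)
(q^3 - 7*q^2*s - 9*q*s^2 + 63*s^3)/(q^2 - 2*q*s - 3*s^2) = (q^2 - 4*q*s - 21*s^2)/(q + s)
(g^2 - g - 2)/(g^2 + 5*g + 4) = (g - 2)/(g + 4)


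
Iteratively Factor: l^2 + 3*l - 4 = (l + 4)*(l - 1)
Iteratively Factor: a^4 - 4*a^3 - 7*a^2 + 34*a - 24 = (a + 3)*(a^3 - 7*a^2 + 14*a - 8) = (a - 4)*(a + 3)*(a^2 - 3*a + 2) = (a - 4)*(a - 1)*(a + 3)*(a - 2)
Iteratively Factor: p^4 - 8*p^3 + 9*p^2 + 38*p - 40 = (p + 2)*(p^3 - 10*p^2 + 29*p - 20) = (p - 4)*(p + 2)*(p^2 - 6*p + 5) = (p - 4)*(p - 1)*(p + 2)*(p - 5)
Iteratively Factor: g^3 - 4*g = (g)*(g^2 - 4) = g*(g - 2)*(g + 2)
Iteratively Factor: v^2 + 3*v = (v + 3)*(v)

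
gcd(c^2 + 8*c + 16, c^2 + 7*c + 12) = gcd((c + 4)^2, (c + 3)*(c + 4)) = c + 4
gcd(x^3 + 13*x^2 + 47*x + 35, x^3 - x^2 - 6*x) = 1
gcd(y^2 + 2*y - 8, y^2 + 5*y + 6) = 1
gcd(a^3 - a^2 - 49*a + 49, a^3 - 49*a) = a^2 - 49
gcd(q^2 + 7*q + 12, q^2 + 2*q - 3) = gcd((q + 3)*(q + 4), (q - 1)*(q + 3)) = q + 3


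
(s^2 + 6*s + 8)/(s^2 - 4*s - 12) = (s + 4)/(s - 6)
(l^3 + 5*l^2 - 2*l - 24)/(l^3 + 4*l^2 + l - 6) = (l^2 + 2*l - 8)/(l^2 + l - 2)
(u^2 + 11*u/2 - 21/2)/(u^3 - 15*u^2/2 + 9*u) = (u + 7)/(u*(u - 6))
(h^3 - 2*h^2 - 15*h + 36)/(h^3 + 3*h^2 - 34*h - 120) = (h^2 - 6*h + 9)/(h^2 - h - 30)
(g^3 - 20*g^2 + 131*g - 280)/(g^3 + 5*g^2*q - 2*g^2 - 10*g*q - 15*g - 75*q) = (g^2 - 15*g + 56)/(g^2 + 5*g*q + 3*g + 15*q)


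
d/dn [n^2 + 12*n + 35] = 2*n + 12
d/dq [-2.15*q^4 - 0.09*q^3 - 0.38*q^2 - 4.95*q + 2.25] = -8.6*q^3 - 0.27*q^2 - 0.76*q - 4.95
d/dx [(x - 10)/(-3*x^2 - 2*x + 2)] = 3*(x^2 - 20*x - 6)/(9*x^4 + 12*x^3 - 8*x^2 - 8*x + 4)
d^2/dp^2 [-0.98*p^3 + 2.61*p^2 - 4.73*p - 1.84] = 5.22 - 5.88*p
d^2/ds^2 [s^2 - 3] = 2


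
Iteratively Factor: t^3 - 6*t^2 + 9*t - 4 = (t - 4)*(t^2 - 2*t + 1) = (t - 4)*(t - 1)*(t - 1)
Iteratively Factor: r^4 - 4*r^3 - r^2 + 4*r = (r - 4)*(r^3 - r) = (r - 4)*(r - 1)*(r^2 + r) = (r - 4)*(r - 1)*(r + 1)*(r)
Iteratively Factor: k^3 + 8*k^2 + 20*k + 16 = (k + 2)*(k^2 + 6*k + 8) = (k + 2)*(k + 4)*(k + 2)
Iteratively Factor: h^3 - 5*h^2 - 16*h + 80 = (h - 5)*(h^2 - 16) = (h - 5)*(h - 4)*(h + 4)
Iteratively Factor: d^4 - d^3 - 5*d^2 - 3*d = (d + 1)*(d^3 - 2*d^2 - 3*d) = (d - 3)*(d + 1)*(d^2 + d) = (d - 3)*(d + 1)^2*(d)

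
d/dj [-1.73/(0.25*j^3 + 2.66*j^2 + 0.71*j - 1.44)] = (1.2975*j^2 + 9.2036*j + 1.2283)/(0.25*j^3 + 2.66*j^2 + 0.71*j - 1.44)^2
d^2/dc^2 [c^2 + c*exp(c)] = c*exp(c) + 2*exp(c) + 2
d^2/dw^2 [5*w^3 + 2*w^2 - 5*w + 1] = 30*w + 4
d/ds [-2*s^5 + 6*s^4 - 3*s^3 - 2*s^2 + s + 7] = -10*s^4 + 24*s^3 - 9*s^2 - 4*s + 1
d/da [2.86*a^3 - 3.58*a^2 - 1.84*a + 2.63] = 8.58*a^2 - 7.16*a - 1.84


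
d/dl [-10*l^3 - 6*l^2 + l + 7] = -30*l^2 - 12*l + 1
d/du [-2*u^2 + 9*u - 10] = 9 - 4*u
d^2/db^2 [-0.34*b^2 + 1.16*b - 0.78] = -0.680000000000000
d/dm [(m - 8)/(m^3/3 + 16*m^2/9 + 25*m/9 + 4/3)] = 18*(-3*m^3 + 28*m^2 + 128*m + 106)/(9*m^6 + 96*m^5 + 406*m^4 + 872*m^3 + 1009*m^2 + 600*m + 144)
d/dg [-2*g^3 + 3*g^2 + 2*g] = -6*g^2 + 6*g + 2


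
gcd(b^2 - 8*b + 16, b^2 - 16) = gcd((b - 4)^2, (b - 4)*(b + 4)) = b - 4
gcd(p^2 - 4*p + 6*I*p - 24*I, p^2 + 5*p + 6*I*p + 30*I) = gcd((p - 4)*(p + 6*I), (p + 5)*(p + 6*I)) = p + 6*I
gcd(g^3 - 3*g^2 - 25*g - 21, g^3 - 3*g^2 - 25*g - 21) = g^3 - 3*g^2 - 25*g - 21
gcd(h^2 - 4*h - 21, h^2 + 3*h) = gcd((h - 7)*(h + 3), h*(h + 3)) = h + 3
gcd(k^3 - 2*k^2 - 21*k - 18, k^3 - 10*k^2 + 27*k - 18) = k - 6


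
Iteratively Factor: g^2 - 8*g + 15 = (g - 3)*(g - 5)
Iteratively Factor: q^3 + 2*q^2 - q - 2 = (q + 1)*(q^2 + q - 2) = (q + 1)*(q + 2)*(q - 1)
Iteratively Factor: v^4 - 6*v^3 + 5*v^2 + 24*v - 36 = (v - 3)*(v^3 - 3*v^2 - 4*v + 12) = (v - 3)*(v + 2)*(v^2 - 5*v + 6) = (v - 3)*(v - 2)*(v + 2)*(v - 3)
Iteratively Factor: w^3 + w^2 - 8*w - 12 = (w - 3)*(w^2 + 4*w + 4) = (w - 3)*(w + 2)*(w + 2)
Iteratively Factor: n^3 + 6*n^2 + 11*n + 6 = (n + 1)*(n^2 + 5*n + 6) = (n + 1)*(n + 2)*(n + 3)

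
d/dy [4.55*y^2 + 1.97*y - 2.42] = 9.1*y + 1.97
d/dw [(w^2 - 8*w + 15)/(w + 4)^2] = 2*(8*w - 31)/(w^3 + 12*w^2 + 48*w + 64)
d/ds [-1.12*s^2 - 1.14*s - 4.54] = -2.24*s - 1.14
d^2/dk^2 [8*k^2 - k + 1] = 16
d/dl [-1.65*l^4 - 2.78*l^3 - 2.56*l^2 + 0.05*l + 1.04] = -6.6*l^3 - 8.34*l^2 - 5.12*l + 0.05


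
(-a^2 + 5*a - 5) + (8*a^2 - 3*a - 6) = 7*a^2 + 2*a - 11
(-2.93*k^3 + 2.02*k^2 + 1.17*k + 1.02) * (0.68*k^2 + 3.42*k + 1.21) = -1.9924*k^5 - 8.647*k^4 + 4.1587*k^3 + 7.1392*k^2 + 4.9041*k + 1.2342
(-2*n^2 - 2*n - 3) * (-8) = 16*n^2 + 16*n + 24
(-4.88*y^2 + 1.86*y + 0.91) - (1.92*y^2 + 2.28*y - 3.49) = -6.8*y^2 - 0.42*y + 4.4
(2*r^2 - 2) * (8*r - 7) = 16*r^3 - 14*r^2 - 16*r + 14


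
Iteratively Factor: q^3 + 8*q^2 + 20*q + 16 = (q + 4)*(q^2 + 4*q + 4) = (q + 2)*(q + 4)*(q + 2)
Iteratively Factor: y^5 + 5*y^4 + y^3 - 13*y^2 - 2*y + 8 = (y - 1)*(y^4 + 6*y^3 + 7*y^2 - 6*y - 8) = (y - 1)*(y + 4)*(y^3 + 2*y^2 - y - 2) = (y - 1)*(y + 2)*(y + 4)*(y^2 - 1) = (y - 1)*(y + 1)*(y + 2)*(y + 4)*(y - 1)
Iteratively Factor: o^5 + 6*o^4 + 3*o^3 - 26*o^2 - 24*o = (o + 4)*(o^4 + 2*o^3 - 5*o^2 - 6*o) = (o + 1)*(o + 4)*(o^3 + o^2 - 6*o) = o*(o + 1)*(o + 4)*(o^2 + o - 6) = o*(o - 2)*(o + 1)*(o + 4)*(o + 3)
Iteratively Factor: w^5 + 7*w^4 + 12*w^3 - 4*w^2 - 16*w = (w + 2)*(w^4 + 5*w^3 + 2*w^2 - 8*w) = (w - 1)*(w + 2)*(w^3 + 6*w^2 + 8*w) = (w - 1)*(w + 2)*(w + 4)*(w^2 + 2*w) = w*(w - 1)*(w + 2)*(w + 4)*(w + 2)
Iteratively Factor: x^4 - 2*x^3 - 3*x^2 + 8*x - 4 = (x + 2)*(x^3 - 4*x^2 + 5*x - 2) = (x - 2)*(x + 2)*(x^2 - 2*x + 1) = (x - 2)*(x - 1)*(x + 2)*(x - 1)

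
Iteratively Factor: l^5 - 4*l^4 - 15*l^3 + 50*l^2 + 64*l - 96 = (l + 3)*(l^4 - 7*l^3 + 6*l^2 + 32*l - 32) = (l - 4)*(l + 3)*(l^3 - 3*l^2 - 6*l + 8) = (l - 4)*(l + 2)*(l + 3)*(l^2 - 5*l + 4) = (l - 4)*(l - 1)*(l + 2)*(l + 3)*(l - 4)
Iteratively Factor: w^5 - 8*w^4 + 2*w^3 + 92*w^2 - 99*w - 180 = (w + 3)*(w^4 - 11*w^3 + 35*w^2 - 13*w - 60) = (w - 3)*(w + 3)*(w^3 - 8*w^2 + 11*w + 20) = (w - 4)*(w - 3)*(w + 3)*(w^2 - 4*w - 5) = (w - 4)*(w - 3)*(w + 1)*(w + 3)*(w - 5)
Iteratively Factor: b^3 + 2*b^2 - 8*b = (b + 4)*(b^2 - 2*b) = b*(b + 4)*(b - 2)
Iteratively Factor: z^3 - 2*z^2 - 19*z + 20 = (z - 5)*(z^2 + 3*z - 4) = (z - 5)*(z - 1)*(z + 4)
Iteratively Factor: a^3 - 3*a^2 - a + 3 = (a + 1)*(a^2 - 4*a + 3) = (a - 1)*(a + 1)*(a - 3)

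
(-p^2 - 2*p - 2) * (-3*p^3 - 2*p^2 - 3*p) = 3*p^5 + 8*p^4 + 13*p^3 + 10*p^2 + 6*p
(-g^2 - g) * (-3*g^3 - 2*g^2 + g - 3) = 3*g^5 + 5*g^4 + g^3 + 2*g^2 + 3*g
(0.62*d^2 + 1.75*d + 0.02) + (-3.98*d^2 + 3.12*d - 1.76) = -3.36*d^2 + 4.87*d - 1.74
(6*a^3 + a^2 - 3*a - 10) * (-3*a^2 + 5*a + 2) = -18*a^5 + 27*a^4 + 26*a^3 + 17*a^2 - 56*a - 20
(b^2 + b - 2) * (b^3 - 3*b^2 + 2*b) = b^5 - 2*b^4 - 3*b^3 + 8*b^2 - 4*b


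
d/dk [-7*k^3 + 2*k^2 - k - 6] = -21*k^2 + 4*k - 1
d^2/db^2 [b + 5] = 0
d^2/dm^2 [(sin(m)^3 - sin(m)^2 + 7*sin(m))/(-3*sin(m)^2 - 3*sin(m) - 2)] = (9*sin(m)^7 + 27*sin(m)^6 + 120*sin(m)^5 + 18*sin(m)^4 - 384*sin(m)^3 - 130*sin(m)^2 + 256*sin(m) + 92)/(3*sin(m)^2 + 3*sin(m) + 2)^3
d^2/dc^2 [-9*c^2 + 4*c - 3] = -18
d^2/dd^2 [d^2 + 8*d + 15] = 2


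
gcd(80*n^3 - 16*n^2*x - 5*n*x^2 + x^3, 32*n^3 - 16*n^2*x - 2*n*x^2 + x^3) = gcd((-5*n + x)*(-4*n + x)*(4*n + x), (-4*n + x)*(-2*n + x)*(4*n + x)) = -16*n^2 + x^2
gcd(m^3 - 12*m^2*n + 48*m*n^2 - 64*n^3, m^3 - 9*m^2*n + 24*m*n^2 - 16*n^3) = m^2 - 8*m*n + 16*n^2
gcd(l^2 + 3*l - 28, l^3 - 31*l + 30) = 1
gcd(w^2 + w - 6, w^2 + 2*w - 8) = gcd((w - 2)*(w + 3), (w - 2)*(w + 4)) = w - 2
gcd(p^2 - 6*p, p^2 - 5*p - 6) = p - 6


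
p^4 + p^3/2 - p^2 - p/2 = p*(p - 1)*(p + 1/2)*(p + 1)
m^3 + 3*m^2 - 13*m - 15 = (m - 3)*(m + 1)*(m + 5)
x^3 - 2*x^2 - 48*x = x*(x - 8)*(x + 6)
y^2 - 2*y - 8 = (y - 4)*(y + 2)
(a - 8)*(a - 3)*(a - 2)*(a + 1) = a^4 - 12*a^3 + 33*a^2 - 2*a - 48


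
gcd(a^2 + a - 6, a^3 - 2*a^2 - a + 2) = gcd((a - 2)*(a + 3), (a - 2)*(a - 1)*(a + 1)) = a - 2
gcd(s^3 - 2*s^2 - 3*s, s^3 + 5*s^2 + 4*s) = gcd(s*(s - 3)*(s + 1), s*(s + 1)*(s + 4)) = s^2 + s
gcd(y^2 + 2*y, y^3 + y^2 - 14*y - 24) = y + 2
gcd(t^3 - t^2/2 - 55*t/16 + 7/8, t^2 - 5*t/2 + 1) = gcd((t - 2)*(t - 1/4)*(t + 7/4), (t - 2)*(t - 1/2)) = t - 2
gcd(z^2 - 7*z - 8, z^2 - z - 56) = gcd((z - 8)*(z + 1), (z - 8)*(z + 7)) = z - 8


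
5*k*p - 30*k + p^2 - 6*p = (5*k + p)*(p - 6)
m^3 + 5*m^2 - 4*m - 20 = (m - 2)*(m + 2)*(m + 5)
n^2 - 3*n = n*(n - 3)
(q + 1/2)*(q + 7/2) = q^2 + 4*q + 7/4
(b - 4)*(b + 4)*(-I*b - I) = -I*b^3 - I*b^2 + 16*I*b + 16*I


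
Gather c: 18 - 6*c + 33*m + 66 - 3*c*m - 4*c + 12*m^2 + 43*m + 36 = c*(-3*m - 10) + 12*m^2 + 76*m + 120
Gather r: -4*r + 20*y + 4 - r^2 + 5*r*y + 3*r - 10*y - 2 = -r^2 + r*(5*y - 1) + 10*y + 2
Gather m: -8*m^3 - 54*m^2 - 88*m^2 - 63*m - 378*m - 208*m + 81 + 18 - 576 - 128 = -8*m^3 - 142*m^2 - 649*m - 605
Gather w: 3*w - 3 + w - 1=4*w - 4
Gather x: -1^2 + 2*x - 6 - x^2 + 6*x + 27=-x^2 + 8*x + 20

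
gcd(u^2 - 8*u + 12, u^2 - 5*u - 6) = u - 6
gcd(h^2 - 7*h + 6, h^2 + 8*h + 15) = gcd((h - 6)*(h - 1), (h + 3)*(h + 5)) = 1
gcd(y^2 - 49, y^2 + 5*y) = 1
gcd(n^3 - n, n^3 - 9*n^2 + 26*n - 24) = 1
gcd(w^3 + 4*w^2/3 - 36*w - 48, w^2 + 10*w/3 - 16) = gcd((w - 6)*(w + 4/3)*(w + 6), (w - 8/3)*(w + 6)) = w + 6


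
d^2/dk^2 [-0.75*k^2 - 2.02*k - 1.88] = -1.50000000000000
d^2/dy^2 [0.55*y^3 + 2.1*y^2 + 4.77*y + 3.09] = 3.3*y + 4.2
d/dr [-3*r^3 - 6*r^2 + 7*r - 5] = -9*r^2 - 12*r + 7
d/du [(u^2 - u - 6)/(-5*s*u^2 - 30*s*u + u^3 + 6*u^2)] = (u*(1 - 2*u)*(5*s*u + 30*s - u^2 - 6*u) - (-u^2 + u + 6)*(10*s*u + 30*s - 3*u^2 - 12*u))/(u^2*(5*s*u + 30*s - u^2 - 6*u)^2)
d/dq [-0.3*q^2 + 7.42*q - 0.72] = 7.42 - 0.6*q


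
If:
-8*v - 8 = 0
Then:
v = -1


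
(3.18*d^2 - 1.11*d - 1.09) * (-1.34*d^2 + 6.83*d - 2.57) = -4.2612*d^4 + 23.2068*d^3 - 14.2933*d^2 - 4.592*d + 2.8013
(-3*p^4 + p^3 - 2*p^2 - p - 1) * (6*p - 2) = -18*p^5 + 12*p^4 - 14*p^3 - 2*p^2 - 4*p + 2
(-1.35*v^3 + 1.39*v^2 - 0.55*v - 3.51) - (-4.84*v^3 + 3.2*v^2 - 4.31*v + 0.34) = 3.49*v^3 - 1.81*v^2 + 3.76*v - 3.85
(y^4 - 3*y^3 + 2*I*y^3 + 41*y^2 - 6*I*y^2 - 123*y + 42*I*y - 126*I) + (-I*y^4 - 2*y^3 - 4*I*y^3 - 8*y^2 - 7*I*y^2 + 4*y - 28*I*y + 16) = y^4 - I*y^4 - 5*y^3 - 2*I*y^3 + 33*y^2 - 13*I*y^2 - 119*y + 14*I*y + 16 - 126*I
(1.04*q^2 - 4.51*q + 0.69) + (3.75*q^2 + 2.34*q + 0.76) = 4.79*q^2 - 2.17*q + 1.45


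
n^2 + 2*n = n*(n + 2)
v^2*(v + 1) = v^3 + v^2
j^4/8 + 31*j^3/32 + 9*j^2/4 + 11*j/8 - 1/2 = (j/4 + 1)*(j/2 + 1)*(j - 1/4)*(j + 2)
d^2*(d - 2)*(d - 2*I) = d^4 - 2*d^3 - 2*I*d^3 + 4*I*d^2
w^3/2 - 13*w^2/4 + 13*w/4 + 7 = (w/2 + 1/2)*(w - 4)*(w - 7/2)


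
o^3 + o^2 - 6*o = o*(o - 2)*(o + 3)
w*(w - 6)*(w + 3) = w^3 - 3*w^2 - 18*w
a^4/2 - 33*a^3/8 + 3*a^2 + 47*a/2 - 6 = (a/2 + 1)*(a - 6)*(a - 4)*(a - 1/4)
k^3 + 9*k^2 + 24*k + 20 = (k + 2)^2*(k + 5)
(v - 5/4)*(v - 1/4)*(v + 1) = v^3 - v^2/2 - 19*v/16 + 5/16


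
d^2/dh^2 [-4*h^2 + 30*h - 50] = -8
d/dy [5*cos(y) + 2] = -5*sin(y)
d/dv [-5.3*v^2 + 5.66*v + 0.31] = 5.66 - 10.6*v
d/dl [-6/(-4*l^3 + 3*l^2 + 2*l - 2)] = 12*(-6*l^2 + 3*l + 1)/(4*l^3 - 3*l^2 - 2*l + 2)^2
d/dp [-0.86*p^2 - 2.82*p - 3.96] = -1.72*p - 2.82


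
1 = 1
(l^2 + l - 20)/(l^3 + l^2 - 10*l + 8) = (l^2 + l - 20)/(l^3 + l^2 - 10*l + 8)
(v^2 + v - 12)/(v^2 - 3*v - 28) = (v - 3)/(v - 7)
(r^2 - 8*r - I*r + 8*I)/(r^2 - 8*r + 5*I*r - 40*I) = (r - I)/(r + 5*I)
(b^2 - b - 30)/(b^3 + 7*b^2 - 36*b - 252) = (b + 5)/(b^2 + 13*b + 42)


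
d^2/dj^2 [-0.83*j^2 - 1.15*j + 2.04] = -1.66000000000000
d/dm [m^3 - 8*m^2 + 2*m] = 3*m^2 - 16*m + 2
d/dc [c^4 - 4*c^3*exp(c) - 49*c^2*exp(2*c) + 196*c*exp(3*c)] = -4*c^3*exp(c) + 4*c^3 - 98*c^2*exp(2*c) - 12*c^2*exp(c) + 588*c*exp(3*c) - 98*c*exp(2*c) + 196*exp(3*c)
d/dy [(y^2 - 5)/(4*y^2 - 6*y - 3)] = 2*(-3*y^2 + 17*y - 15)/(16*y^4 - 48*y^3 + 12*y^2 + 36*y + 9)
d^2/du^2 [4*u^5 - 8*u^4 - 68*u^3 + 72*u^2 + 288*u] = 80*u^3 - 96*u^2 - 408*u + 144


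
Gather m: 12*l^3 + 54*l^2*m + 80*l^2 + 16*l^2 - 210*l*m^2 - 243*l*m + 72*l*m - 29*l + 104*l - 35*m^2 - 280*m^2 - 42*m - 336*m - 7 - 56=12*l^3 + 96*l^2 + 75*l + m^2*(-210*l - 315) + m*(54*l^2 - 171*l - 378) - 63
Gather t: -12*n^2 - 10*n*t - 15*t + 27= -12*n^2 + t*(-10*n - 15) + 27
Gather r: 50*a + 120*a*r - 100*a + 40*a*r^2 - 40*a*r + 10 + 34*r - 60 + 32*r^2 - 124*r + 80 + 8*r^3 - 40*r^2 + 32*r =-50*a + 8*r^3 + r^2*(40*a - 8) + r*(80*a - 58) + 30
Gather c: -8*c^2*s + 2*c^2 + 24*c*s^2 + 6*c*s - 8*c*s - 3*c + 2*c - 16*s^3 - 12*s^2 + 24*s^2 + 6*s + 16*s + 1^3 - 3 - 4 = c^2*(2 - 8*s) + c*(24*s^2 - 2*s - 1) - 16*s^3 + 12*s^2 + 22*s - 6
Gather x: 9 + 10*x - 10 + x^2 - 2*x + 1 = x^2 + 8*x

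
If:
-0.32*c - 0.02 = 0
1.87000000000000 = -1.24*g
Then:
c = -0.06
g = -1.51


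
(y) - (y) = 0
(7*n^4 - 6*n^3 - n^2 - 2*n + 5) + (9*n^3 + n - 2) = 7*n^4 + 3*n^3 - n^2 - n + 3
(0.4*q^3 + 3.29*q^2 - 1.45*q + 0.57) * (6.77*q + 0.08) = 2.708*q^4 + 22.3053*q^3 - 9.5533*q^2 + 3.7429*q + 0.0456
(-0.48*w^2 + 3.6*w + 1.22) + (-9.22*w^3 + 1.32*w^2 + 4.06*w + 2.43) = -9.22*w^3 + 0.84*w^2 + 7.66*w + 3.65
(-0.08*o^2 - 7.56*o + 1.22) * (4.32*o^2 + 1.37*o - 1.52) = -0.3456*o^4 - 32.7688*o^3 - 4.9652*o^2 + 13.1626*o - 1.8544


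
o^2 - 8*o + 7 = (o - 7)*(o - 1)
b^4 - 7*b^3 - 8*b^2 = b^2*(b - 8)*(b + 1)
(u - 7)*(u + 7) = u^2 - 49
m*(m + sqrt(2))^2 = m^3 + 2*sqrt(2)*m^2 + 2*m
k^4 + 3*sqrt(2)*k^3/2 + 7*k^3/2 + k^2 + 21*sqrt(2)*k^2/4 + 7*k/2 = k*(k + 7/2)*(k + sqrt(2)/2)*(k + sqrt(2))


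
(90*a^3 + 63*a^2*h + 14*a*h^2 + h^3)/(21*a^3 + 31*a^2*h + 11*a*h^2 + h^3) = (30*a^2 + 11*a*h + h^2)/(7*a^2 + 8*a*h + h^2)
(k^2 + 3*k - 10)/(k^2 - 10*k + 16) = (k + 5)/(k - 8)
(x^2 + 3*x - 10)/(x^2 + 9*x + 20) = (x - 2)/(x + 4)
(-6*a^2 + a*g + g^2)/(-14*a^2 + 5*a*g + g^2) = (3*a + g)/(7*a + g)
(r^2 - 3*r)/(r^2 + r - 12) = r/(r + 4)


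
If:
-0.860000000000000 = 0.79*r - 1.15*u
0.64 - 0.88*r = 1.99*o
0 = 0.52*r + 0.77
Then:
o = 0.98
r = -1.48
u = -0.27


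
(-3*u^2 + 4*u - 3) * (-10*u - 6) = 30*u^3 - 22*u^2 + 6*u + 18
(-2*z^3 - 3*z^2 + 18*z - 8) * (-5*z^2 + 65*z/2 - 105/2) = 10*z^5 - 50*z^4 - 165*z^3/2 + 1565*z^2/2 - 1205*z + 420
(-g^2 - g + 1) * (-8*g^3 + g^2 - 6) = 8*g^5 + 7*g^4 - 9*g^3 + 7*g^2 + 6*g - 6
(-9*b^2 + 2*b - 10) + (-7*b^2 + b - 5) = -16*b^2 + 3*b - 15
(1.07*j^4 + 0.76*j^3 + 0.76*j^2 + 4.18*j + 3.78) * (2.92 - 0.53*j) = -0.5671*j^5 + 2.7216*j^4 + 1.8164*j^3 + 0.00380000000000003*j^2 + 10.2022*j + 11.0376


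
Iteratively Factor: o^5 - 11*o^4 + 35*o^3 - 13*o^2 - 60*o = (o - 3)*(o^4 - 8*o^3 + 11*o^2 + 20*o) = (o - 4)*(o - 3)*(o^3 - 4*o^2 - 5*o) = (o - 5)*(o - 4)*(o - 3)*(o^2 + o) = (o - 5)*(o - 4)*(o - 3)*(o + 1)*(o)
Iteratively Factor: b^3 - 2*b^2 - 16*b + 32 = (b - 2)*(b^2 - 16) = (b - 2)*(b + 4)*(b - 4)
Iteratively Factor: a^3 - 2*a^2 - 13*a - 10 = (a + 1)*(a^2 - 3*a - 10) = (a + 1)*(a + 2)*(a - 5)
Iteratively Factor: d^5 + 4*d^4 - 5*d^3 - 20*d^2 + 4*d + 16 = (d - 1)*(d^4 + 5*d^3 - 20*d - 16) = (d - 2)*(d - 1)*(d^3 + 7*d^2 + 14*d + 8) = (d - 2)*(d - 1)*(d + 4)*(d^2 + 3*d + 2) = (d - 2)*(d - 1)*(d + 1)*(d + 4)*(d + 2)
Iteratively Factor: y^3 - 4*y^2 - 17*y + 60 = (y + 4)*(y^2 - 8*y + 15) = (y - 5)*(y + 4)*(y - 3)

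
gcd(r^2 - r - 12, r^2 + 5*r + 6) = r + 3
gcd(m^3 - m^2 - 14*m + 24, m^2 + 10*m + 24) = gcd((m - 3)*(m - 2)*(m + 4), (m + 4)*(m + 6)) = m + 4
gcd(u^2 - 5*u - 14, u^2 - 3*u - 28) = u - 7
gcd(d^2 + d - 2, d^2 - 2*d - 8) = d + 2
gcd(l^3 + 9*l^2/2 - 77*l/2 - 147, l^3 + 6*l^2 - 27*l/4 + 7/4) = l + 7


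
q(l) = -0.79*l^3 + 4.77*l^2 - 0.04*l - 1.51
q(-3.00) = 62.87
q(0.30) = -1.11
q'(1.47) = 8.86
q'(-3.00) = -49.99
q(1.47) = 6.23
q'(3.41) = 4.93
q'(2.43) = 9.15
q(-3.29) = 78.39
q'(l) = -2.37*l^2 + 9.54*l - 0.04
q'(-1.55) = -20.52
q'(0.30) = 2.61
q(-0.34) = -0.91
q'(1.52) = 8.99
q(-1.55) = 12.95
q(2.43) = 15.22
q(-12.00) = 2050.97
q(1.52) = 6.68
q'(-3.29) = -57.08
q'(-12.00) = -455.80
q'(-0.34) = -3.56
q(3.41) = 22.49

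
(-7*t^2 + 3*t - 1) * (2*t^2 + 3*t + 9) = -14*t^4 - 15*t^3 - 56*t^2 + 24*t - 9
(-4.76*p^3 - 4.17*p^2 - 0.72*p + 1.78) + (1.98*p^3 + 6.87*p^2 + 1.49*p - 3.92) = -2.78*p^3 + 2.7*p^2 + 0.77*p - 2.14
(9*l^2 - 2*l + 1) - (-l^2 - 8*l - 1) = 10*l^2 + 6*l + 2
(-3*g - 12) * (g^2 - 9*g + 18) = -3*g^3 + 15*g^2 + 54*g - 216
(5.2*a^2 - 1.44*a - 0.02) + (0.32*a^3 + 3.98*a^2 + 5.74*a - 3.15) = 0.32*a^3 + 9.18*a^2 + 4.3*a - 3.17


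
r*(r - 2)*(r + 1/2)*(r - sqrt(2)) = r^4 - 3*r^3/2 - sqrt(2)*r^3 - r^2 + 3*sqrt(2)*r^2/2 + sqrt(2)*r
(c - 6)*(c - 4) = c^2 - 10*c + 24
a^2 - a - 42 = (a - 7)*(a + 6)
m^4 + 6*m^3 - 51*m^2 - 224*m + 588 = (m - 6)*(m - 2)*(m + 7)^2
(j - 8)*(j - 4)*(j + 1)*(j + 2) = j^4 - 9*j^3 - 2*j^2 + 72*j + 64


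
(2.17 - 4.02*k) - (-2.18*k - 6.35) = 8.52 - 1.84*k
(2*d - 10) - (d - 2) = d - 8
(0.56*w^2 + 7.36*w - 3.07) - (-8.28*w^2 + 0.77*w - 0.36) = 8.84*w^2 + 6.59*w - 2.71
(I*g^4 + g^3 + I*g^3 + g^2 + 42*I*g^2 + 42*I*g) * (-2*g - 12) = -2*I*g^5 - 2*g^4 - 14*I*g^4 - 14*g^3 - 96*I*g^3 - 12*g^2 - 588*I*g^2 - 504*I*g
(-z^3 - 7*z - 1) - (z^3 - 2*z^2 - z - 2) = -2*z^3 + 2*z^2 - 6*z + 1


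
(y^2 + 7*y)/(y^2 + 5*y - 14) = y/(y - 2)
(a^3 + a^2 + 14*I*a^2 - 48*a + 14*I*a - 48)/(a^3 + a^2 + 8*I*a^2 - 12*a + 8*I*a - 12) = (a + 8*I)/(a + 2*I)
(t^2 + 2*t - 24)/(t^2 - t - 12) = (t + 6)/(t + 3)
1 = 1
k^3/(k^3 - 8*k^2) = k/(k - 8)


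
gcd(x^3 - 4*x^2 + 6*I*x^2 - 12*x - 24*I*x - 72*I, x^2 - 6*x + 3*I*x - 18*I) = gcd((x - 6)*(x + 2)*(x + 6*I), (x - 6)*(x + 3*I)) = x - 6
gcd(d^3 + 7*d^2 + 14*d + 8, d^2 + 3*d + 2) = d^2 + 3*d + 2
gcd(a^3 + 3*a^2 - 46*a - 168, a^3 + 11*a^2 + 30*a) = a + 6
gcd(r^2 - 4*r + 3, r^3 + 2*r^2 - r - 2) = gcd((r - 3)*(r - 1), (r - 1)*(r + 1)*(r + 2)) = r - 1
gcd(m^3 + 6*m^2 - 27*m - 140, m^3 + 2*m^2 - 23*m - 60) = m^2 - m - 20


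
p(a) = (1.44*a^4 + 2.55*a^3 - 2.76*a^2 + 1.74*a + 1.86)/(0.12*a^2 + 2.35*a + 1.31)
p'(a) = (-0.24*a - 2.35)*(1.44*a^4 + 2.55*a^3 - 2.76*a^2 + 1.74*a + 1.86)/(0.12*a^2 + 2.35*a + 1.31)^2 + (5.76*a^3 + 7.65*a^2 - 5.52*a + 1.74)/(0.12*a^2 + 2.35*a + 1.31) = (0.3456*a^5 + 10.458*a^4 + 19.5306*a^3 + 3.3267*a^2 - 7.6776*a - 2.0916)/(0.0144*a^4 + 0.564*a^3 + 5.8369*a^2 + 6.157*a + 1.7161)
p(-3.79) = -19.40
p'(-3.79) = 26.07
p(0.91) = 1.15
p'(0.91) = 1.25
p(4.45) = 52.63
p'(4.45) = 32.27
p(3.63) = 30.10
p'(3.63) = 22.86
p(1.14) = 1.56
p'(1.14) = 2.37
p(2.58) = 11.70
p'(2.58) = 12.56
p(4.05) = 40.67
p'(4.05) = 27.54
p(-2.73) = -1.10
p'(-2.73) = 9.86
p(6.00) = 118.09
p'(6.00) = 52.74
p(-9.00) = -726.44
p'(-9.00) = 334.98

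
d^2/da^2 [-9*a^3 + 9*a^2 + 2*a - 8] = 18 - 54*a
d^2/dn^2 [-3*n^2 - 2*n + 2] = -6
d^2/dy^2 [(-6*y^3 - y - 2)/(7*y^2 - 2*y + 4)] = 10*(19*y^3 - 30*y^2 - 24*y + 8)/(343*y^6 - 294*y^5 + 672*y^4 - 344*y^3 + 384*y^2 - 96*y + 64)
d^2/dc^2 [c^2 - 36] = 2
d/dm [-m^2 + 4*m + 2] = 4 - 2*m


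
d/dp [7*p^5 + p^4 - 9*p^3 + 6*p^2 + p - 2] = 35*p^4 + 4*p^3 - 27*p^2 + 12*p + 1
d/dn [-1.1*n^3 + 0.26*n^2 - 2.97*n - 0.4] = -3.3*n^2 + 0.52*n - 2.97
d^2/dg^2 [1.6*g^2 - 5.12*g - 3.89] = 3.20000000000000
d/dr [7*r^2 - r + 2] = 14*r - 1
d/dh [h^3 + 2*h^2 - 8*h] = 3*h^2 + 4*h - 8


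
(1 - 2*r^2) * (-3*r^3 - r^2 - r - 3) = 6*r^5 + 2*r^4 - r^3 + 5*r^2 - r - 3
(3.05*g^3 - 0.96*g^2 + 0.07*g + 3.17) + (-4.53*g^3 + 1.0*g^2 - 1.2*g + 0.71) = -1.48*g^3 + 0.04*g^2 - 1.13*g + 3.88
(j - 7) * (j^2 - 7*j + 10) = j^3 - 14*j^2 + 59*j - 70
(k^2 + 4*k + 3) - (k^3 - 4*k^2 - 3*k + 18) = -k^3 + 5*k^2 + 7*k - 15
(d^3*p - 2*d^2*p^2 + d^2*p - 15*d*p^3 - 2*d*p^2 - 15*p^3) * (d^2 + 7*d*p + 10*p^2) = d^5*p + 5*d^4*p^2 + d^4*p - 19*d^3*p^3 + 5*d^3*p^2 - 125*d^2*p^4 - 19*d^2*p^3 - 150*d*p^5 - 125*d*p^4 - 150*p^5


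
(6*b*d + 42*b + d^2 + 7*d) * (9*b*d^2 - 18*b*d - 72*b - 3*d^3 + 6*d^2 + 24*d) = 54*b^2*d^3 + 270*b^2*d^2 - 1188*b^2*d - 3024*b^2 - 9*b*d^4 - 45*b*d^3 + 198*b*d^2 + 504*b*d - 3*d^5 - 15*d^4 + 66*d^3 + 168*d^2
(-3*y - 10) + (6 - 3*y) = -6*y - 4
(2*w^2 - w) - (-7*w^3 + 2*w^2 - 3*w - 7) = 7*w^3 + 2*w + 7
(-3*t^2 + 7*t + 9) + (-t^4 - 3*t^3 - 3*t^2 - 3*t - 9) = -t^4 - 3*t^3 - 6*t^2 + 4*t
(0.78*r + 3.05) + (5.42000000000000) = 0.78*r + 8.47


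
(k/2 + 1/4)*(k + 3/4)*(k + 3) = k^3/2 + 17*k^2/8 + 33*k/16 + 9/16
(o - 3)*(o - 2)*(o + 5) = o^3 - 19*o + 30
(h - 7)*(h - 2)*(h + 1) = h^3 - 8*h^2 + 5*h + 14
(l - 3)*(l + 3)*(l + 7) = l^3 + 7*l^2 - 9*l - 63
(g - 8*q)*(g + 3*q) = g^2 - 5*g*q - 24*q^2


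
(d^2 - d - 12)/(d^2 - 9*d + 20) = (d + 3)/(d - 5)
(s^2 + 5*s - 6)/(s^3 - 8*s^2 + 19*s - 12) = (s + 6)/(s^2 - 7*s + 12)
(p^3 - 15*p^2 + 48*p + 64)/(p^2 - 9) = (p^3 - 15*p^2 + 48*p + 64)/(p^2 - 9)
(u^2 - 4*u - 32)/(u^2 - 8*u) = (u + 4)/u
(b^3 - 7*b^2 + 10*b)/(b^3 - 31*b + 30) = b*(b - 2)/(b^2 + 5*b - 6)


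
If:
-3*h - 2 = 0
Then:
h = -2/3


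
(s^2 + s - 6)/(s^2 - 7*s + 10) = (s + 3)/(s - 5)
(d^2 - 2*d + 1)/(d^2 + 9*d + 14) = (d^2 - 2*d + 1)/(d^2 + 9*d + 14)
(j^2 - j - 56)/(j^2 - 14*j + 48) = (j + 7)/(j - 6)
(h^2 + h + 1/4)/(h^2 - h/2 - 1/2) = (h + 1/2)/(h - 1)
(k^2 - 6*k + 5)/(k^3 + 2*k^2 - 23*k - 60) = (k - 1)/(k^2 + 7*k + 12)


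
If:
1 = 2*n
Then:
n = 1/2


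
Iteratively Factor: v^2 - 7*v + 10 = (v - 5)*(v - 2)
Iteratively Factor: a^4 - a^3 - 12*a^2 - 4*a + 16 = (a + 2)*(a^3 - 3*a^2 - 6*a + 8) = (a + 2)^2*(a^2 - 5*a + 4) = (a - 4)*(a + 2)^2*(a - 1)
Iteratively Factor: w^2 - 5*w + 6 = (w - 3)*(w - 2)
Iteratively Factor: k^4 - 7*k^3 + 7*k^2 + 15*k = (k - 5)*(k^3 - 2*k^2 - 3*k) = k*(k - 5)*(k^2 - 2*k - 3) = k*(k - 5)*(k - 3)*(k + 1)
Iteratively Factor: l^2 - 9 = (l + 3)*(l - 3)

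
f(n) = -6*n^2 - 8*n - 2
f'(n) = -12*n - 8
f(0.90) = -14.06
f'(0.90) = -18.80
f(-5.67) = -149.53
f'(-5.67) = 60.04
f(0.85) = -13.14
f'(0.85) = -18.20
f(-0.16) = -0.87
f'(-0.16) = -6.08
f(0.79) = -12.06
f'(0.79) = -17.48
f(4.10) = -135.66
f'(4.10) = -57.20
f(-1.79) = -6.90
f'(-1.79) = 13.48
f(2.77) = -70.20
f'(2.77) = -41.24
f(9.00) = -560.00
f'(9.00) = -116.00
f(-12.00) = -770.00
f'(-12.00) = 136.00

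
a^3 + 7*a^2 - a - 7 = (a - 1)*(a + 1)*(a + 7)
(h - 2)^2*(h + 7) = h^3 + 3*h^2 - 24*h + 28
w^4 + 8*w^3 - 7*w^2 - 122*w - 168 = (w - 4)*(w + 2)*(w + 3)*(w + 7)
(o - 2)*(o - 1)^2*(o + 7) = o^4 + 3*o^3 - 23*o^2 + 33*o - 14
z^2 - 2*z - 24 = (z - 6)*(z + 4)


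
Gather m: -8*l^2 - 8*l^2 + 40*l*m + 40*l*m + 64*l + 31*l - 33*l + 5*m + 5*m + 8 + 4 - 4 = -16*l^2 + 62*l + m*(80*l + 10) + 8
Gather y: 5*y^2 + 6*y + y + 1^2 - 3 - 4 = 5*y^2 + 7*y - 6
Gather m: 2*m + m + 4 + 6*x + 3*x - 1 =3*m + 9*x + 3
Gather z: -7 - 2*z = -2*z - 7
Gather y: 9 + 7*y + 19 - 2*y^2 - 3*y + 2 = -2*y^2 + 4*y + 30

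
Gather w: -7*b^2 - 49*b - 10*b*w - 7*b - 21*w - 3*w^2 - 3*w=-7*b^2 - 56*b - 3*w^2 + w*(-10*b - 24)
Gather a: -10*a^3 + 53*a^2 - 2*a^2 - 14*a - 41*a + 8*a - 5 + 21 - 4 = -10*a^3 + 51*a^2 - 47*a + 12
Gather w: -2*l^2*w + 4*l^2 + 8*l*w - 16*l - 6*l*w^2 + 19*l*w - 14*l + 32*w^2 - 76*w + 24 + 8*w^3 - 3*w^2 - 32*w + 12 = 4*l^2 - 30*l + 8*w^3 + w^2*(29 - 6*l) + w*(-2*l^2 + 27*l - 108) + 36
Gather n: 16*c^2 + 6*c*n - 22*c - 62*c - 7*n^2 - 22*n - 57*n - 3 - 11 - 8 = 16*c^2 - 84*c - 7*n^2 + n*(6*c - 79) - 22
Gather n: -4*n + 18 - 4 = 14 - 4*n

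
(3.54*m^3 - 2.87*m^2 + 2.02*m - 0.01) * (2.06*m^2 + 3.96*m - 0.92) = 7.2924*m^5 + 8.1062*m^4 - 10.4608*m^3 + 10.619*m^2 - 1.898*m + 0.0092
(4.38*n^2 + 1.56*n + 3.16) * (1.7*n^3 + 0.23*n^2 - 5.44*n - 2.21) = 7.446*n^5 + 3.6594*n^4 - 18.0964*n^3 - 17.4394*n^2 - 20.638*n - 6.9836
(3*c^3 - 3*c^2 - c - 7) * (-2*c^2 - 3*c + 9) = -6*c^5 - 3*c^4 + 38*c^3 - 10*c^2 + 12*c - 63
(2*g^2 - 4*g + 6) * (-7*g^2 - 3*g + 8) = -14*g^4 + 22*g^3 - 14*g^2 - 50*g + 48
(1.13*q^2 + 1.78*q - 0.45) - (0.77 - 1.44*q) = 1.13*q^2 + 3.22*q - 1.22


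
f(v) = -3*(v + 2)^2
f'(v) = -6*v - 12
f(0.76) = -22.85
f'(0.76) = -16.56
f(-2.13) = -0.05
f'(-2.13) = 0.78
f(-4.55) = -19.51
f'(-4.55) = 15.30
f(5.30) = -159.87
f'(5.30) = -43.80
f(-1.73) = -0.22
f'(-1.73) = -1.62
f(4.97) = -145.74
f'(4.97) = -41.82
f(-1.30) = -1.47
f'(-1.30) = -4.20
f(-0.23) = -9.40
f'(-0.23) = -10.62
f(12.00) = -588.00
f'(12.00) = -84.00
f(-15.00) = -507.00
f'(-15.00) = 78.00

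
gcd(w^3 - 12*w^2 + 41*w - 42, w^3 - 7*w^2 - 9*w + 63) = w^2 - 10*w + 21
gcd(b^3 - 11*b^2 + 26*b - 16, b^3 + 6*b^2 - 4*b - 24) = b - 2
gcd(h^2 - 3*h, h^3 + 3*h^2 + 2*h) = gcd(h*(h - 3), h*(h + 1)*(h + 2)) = h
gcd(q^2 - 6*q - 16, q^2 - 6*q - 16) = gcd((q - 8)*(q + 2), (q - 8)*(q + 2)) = q^2 - 6*q - 16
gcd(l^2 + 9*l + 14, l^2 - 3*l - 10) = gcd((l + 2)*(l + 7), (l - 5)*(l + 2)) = l + 2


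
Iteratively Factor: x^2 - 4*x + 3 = (x - 3)*(x - 1)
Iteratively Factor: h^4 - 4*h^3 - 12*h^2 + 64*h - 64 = (h - 2)*(h^3 - 2*h^2 - 16*h + 32) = (h - 2)^2*(h^2 - 16) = (h - 2)^2*(h + 4)*(h - 4)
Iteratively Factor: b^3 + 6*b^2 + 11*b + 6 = (b + 3)*(b^2 + 3*b + 2) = (b + 2)*(b + 3)*(b + 1)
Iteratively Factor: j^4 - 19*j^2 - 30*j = (j - 5)*(j^3 + 5*j^2 + 6*j) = j*(j - 5)*(j^2 + 5*j + 6) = j*(j - 5)*(j + 3)*(j + 2)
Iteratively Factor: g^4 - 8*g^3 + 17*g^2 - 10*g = (g - 5)*(g^3 - 3*g^2 + 2*g) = g*(g - 5)*(g^2 - 3*g + 2) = g*(g - 5)*(g - 1)*(g - 2)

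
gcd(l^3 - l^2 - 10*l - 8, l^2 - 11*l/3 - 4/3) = l - 4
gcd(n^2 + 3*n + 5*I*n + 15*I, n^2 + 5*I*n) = n + 5*I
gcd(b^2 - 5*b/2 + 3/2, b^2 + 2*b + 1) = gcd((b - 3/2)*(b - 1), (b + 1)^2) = 1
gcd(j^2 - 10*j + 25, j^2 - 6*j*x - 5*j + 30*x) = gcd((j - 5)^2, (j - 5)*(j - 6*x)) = j - 5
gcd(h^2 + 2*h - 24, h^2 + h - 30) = h + 6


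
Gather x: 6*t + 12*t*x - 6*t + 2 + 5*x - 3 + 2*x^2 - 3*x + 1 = 2*x^2 + x*(12*t + 2)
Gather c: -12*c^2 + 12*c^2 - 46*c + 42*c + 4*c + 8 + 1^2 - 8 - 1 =0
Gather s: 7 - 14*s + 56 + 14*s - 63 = 0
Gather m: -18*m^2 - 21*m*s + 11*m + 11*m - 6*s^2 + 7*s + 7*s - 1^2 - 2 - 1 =-18*m^2 + m*(22 - 21*s) - 6*s^2 + 14*s - 4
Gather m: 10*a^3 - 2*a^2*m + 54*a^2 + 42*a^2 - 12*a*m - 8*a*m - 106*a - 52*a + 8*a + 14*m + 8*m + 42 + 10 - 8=10*a^3 + 96*a^2 - 150*a + m*(-2*a^2 - 20*a + 22) + 44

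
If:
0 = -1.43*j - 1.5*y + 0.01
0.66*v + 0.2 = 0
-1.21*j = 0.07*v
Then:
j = 0.02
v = -0.30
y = -0.01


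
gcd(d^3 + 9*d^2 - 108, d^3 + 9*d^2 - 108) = d^3 + 9*d^2 - 108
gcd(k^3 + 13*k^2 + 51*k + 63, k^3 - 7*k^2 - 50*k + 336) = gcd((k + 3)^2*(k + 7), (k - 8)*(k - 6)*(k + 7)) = k + 7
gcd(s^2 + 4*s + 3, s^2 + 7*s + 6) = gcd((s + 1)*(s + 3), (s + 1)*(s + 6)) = s + 1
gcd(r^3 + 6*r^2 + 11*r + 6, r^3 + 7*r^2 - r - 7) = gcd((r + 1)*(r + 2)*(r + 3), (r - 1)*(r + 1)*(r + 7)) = r + 1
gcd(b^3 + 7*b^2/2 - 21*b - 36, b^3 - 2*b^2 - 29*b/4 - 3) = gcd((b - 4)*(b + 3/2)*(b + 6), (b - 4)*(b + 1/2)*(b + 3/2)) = b^2 - 5*b/2 - 6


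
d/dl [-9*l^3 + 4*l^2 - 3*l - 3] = -27*l^2 + 8*l - 3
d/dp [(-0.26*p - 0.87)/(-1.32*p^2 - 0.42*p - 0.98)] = (0.3432*p^2 + 0.1092*p - (0.26*p + 0.87)*(2.64*p + 0.42) + 0.2548)/(1.32*p^2 + 0.42*p + 0.98)^2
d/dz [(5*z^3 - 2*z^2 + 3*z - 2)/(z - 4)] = 2*(5*z^3 - 31*z^2 + 8*z - 5)/(z^2 - 8*z + 16)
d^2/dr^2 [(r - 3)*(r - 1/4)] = 2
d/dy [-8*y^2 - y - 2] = -16*y - 1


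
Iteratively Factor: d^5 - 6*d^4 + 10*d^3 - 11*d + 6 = (d - 2)*(d^4 - 4*d^3 + 2*d^2 + 4*d - 3) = (d - 2)*(d + 1)*(d^3 - 5*d^2 + 7*d - 3) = (d - 2)*(d - 1)*(d + 1)*(d^2 - 4*d + 3) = (d - 3)*(d - 2)*(d - 1)*(d + 1)*(d - 1)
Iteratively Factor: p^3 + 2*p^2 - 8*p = (p)*(p^2 + 2*p - 8) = p*(p + 4)*(p - 2)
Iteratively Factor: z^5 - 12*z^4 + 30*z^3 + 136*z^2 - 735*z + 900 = (z - 5)*(z^4 - 7*z^3 - 5*z^2 + 111*z - 180) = (z - 5)*(z + 4)*(z^3 - 11*z^2 + 39*z - 45) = (z - 5)^2*(z + 4)*(z^2 - 6*z + 9) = (z - 5)^2*(z - 3)*(z + 4)*(z - 3)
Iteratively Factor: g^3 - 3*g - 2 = (g - 2)*(g^2 + 2*g + 1) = (g - 2)*(g + 1)*(g + 1)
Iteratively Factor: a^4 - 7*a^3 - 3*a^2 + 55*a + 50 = (a - 5)*(a^3 - 2*a^2 - 13*a - 10) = (a - 5)^2*(a^2 + 3*a + 2) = (a - 5)^2*(a + 2)*(a + 1)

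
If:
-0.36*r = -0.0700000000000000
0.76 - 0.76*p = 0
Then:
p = 1.00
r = 0.19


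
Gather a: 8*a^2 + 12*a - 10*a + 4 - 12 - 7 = 8*a^2 + 2*a - 15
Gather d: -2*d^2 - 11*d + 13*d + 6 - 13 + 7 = -2*d^2 + 2*d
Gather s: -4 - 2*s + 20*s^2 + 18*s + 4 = 20*s^2 + 16*s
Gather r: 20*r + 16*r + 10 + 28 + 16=36*r + 54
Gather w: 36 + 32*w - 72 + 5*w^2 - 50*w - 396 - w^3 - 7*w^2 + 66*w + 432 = -w^3 - 2*w^2 + 48*w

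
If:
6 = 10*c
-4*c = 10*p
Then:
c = 3/5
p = -6/25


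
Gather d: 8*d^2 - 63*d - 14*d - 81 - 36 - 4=8*d^2 - 77*d - 121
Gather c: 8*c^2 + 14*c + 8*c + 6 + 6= 8*c^2 + 22*c + 12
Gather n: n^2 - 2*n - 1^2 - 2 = n^2 - 2*n - 3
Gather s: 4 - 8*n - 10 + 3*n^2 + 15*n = 3*n^2 + 7*n - 6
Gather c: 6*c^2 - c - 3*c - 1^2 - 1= 6*c^2 - 4*c - 2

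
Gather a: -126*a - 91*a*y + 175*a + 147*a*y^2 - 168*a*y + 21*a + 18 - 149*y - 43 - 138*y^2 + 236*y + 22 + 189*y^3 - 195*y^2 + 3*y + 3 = a*(147*y^2 - 259*y + 70) + 189*y^3 - 333*y^2 + 90*y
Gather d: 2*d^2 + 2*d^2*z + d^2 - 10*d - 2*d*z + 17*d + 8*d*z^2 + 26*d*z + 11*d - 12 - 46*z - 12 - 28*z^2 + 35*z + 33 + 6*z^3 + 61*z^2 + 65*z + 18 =d^2*(2*z + 3) + d*(8*z^2 + 24*z + 18) + 6*z^3 + 33*z^2 + 54*z + 27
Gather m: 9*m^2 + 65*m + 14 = 9*m^2 + 65*m + 14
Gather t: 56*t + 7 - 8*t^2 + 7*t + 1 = -8*t^2 + 63*t + 8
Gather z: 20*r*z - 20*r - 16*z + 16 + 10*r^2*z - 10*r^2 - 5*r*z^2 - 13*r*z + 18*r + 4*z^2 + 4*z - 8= -10*r^2 - 2*r + z^2*(4 - 5*r) + z*(10*r^2 + 7*r - 12) + 8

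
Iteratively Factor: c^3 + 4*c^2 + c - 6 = (c + 3)*(c^2 + c - 2) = (c + 2)*(c + 3)*(c - 1)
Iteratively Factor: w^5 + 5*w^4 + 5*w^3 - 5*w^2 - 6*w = (w)*(w^4 + 5*w^3 + 5*w^2 - 5*w - 6) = w*(w - 1)*(w^3 + 6*w^2 + 11*w + 6) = w*(w - 1)*(w + 2)*(w^2 + 4*w + 3) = w*(w - 1)*(w + 1)*(w + 2)*(w + 3)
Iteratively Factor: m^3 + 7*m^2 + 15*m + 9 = (m + 3)*(m^2 + 4*m + 3) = (m + 3)^2*(m + 1)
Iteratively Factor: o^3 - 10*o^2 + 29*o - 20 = (o - 1)*(o^2 - 9*o + 20) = (o - 5)*(o - 1)*(o - 4)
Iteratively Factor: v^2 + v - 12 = (v - 3)*(v + 4)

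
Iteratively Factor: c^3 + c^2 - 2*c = (c - 1)*(c^2 + 2*c) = (c - 1)*(c + 2)*(c)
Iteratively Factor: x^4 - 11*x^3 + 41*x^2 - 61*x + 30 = (x - 1)*(x^3 - 10*x^2 + 31*x - 30) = (x - 3)*(x - 1)*(x^2 - 7*x + 10) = (x - 3)*(x - 2)*(x - 1)*(x - 5)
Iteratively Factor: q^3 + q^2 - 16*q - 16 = (q + 4)*(q^2 - 3*q - 4) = (q + 1)*(q + 4)*(q - 4)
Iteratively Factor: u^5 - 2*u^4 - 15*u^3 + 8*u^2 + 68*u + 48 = (u + 2)*(u^4 - 4*u^3 - 7*u^2 + 22*u + 24) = (u - 4)*(u + 2)*(u^3 - 7*u - 6) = (u - 4)*(u - 3)*(u + 2)*(u^2 + 3*u + 2) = (u - 4)*(u - 3)*(u + 2)^2*(u + 1)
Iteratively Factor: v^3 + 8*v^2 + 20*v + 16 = (v + 2)*(v^2 + 6*v + 8) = (v + 2)*(v + 4)*(v + 2)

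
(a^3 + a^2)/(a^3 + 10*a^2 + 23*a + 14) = a^2/(a^2 + 9*a + 14)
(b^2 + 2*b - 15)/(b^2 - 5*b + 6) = (b + 5)/(b - 2)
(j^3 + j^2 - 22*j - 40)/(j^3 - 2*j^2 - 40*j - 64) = (j - 5)/(j - 8)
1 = 1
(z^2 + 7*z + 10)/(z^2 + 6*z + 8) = (z + 5)/(z + 4)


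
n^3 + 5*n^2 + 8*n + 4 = (n + 1)*(n + 2)^2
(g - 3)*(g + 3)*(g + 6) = g^3 + 6*g^2 - 9*g - 54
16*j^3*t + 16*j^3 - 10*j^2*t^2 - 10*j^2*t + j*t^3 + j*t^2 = (-8*j + t)*(-2*j + t)*(j*t + j)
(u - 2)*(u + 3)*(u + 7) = u^3 + 8*u^2 + u - 42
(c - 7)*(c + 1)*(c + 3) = c^3 - 3*c^2 - 25*c - 21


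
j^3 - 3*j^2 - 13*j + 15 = (j - 5)*(j - 1)*(j + 3)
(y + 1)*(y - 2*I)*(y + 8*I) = y^3 + y^2 + 6*I*y^2 + 16*y + 6*I*y + 16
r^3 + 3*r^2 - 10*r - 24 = (r - 3)*(r + 2)*(r + 4)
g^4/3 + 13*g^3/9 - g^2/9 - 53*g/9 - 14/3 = (g/3 + 1)*(g - 2)*(g + 1)*(g + 7/3)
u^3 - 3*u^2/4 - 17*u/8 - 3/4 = (u - 2)*(u + 1/2)*(u + 3/4)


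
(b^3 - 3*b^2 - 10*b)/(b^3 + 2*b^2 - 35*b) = (b + 2)/(b + 7)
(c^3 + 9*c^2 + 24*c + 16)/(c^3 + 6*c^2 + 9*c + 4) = (c + 4)/(c + 1)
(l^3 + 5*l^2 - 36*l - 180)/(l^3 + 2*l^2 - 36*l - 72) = (l + 5)/(l + 2)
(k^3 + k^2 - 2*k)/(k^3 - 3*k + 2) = k/(k - 1)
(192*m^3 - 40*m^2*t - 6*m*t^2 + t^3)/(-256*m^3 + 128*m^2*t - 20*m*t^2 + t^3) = (6*m + t)/(-8*m + t)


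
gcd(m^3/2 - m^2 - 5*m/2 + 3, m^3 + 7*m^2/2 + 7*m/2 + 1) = m + 2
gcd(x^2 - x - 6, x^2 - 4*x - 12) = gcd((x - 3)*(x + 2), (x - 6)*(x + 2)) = x + 2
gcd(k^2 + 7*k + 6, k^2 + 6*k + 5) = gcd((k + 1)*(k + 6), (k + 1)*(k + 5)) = k + 1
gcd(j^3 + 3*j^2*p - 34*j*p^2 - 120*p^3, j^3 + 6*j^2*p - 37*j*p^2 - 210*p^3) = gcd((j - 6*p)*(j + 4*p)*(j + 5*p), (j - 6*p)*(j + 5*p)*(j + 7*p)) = -j^2 + j*p + 30*p^2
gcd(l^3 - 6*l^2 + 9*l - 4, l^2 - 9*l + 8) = l - 1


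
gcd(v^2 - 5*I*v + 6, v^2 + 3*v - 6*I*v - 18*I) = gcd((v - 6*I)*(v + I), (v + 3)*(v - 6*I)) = v - 6*I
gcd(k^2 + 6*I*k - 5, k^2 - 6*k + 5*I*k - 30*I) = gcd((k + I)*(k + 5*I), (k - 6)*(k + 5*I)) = k + 5*I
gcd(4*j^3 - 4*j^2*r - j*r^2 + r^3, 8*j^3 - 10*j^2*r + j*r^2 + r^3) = 2*j^2 - 3*j*r + r^2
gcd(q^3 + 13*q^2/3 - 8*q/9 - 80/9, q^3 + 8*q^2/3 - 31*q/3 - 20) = q^2 + 17*q/3 + 20/3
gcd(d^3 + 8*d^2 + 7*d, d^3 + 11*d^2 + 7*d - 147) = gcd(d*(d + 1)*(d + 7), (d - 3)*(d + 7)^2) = d + 7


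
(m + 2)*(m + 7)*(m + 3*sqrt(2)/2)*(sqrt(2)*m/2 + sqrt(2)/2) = sqrt(2)*m^4/2 + 3*m^3/2 + 5*sqrt(2)*m^3 + 15*m^2 + 23*sqrt(2)*m^2/2 + 7*sqrt(2)*m + 69*m/2 + 21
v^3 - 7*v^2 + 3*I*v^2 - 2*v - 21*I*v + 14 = (v - 7)*(v + I)*(v + 2*I)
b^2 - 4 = (b - 2)*(b + 2)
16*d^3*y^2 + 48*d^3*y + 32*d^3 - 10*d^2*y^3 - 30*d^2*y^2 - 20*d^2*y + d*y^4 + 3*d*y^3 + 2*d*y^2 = (-8*d + y)*(-2*d + y)*(y + 2)*(d*y + d)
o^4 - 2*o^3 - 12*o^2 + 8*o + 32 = (o - 4)*(o - 2)*(o + 2)^2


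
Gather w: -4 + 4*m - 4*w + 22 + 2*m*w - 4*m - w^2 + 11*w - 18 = -w^2 + w*(2*m + 7)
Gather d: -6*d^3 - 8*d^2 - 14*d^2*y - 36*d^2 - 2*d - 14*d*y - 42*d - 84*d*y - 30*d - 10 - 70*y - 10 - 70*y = -6*d^3 + d^2*(-14*y - 44) + d*(-98*y - 74) - 140*y - 20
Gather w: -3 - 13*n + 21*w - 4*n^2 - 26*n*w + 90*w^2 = -4*n^2 - 13*n + 90*w^2 + w*(21 - 26*n) - 3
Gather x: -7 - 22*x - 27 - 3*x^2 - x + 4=-3*x^2 - 23*x - 30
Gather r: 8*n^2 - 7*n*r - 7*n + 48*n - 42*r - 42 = 8*n^2 + 41*n + r*(-7*n - 42) - 42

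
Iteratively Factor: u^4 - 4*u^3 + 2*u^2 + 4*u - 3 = (u - 3)*(u^3 - u^2 - u + 1) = (u - 3)*(u - 1)*(u^2 - 1) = (u - 3)*(u - 1)^2*(u + 1)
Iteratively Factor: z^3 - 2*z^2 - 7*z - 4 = (z + 1)*(z^2 - 3*z - 4) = (z - 4)*(z + 1)*(z + 1)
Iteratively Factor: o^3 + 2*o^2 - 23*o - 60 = (o + 4)*(o^2 - 2*o - 15) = (o + 3)*(o + 4)*(o - 5)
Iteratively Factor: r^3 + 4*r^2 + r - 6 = (r - 1)*(r^2 + 5*r + 6) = (r - 1)*(r + 2)*(r + 3)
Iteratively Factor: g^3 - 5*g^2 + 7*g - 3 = (g - 1)*(g^2 - 4*g + 3) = (g - 1)^2*(g - 3)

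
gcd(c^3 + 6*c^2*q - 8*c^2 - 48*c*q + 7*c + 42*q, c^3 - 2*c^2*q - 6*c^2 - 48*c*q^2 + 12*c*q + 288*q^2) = c + 6*q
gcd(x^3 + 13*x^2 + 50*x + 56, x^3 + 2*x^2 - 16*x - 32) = x^2 + 6*x + 8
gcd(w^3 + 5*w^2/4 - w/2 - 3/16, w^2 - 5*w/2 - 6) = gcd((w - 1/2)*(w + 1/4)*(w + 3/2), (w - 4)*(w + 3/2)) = w + 3/2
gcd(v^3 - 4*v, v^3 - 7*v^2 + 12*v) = v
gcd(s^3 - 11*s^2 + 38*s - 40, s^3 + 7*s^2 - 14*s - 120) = s - 4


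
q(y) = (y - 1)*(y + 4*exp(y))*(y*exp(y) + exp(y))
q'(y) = (y - 1)*(y + 4*exp(y))*(y*exp(y) + 2*exp(y)) + (y - 1)*(y*exp(y) + exp(y))*(4*exp(y) + 1) + (y + 4*exp(y))*(y*exp(y) + exp(y)) = (y^3 + 8*y^2*exp(y) + 3*y^2 + 8*y*exp(y) - y - 8*exp(y) - 1)*exp(y)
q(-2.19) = -0.74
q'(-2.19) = 0.73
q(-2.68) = -1.02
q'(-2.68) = 0.40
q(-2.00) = -0.59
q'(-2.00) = 0.82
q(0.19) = -5.86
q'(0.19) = -10.35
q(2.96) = 12005.40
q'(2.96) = 32874.10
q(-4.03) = -1.07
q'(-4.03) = -0.22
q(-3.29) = -1.15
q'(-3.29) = 0.04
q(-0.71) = -0.31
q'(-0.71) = -1.91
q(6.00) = 22870390.85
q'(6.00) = 53511458.51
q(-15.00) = 0.00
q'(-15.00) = 0.00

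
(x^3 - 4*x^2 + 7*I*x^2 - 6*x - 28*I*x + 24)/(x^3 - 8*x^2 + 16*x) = (x^2 + 7*I*x - 6)/(x*(x - 4))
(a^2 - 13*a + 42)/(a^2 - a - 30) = (a - 7)/(a + 5)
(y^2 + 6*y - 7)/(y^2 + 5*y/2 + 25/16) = 16*(y^2 + 6*y - 7)/(16*y^2 + 40*y + 25)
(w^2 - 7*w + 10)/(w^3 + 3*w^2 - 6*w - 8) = (w - 5)/(w^2 + 5*w + 4)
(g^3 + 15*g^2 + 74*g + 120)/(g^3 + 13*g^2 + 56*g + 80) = (g + 6)/(g + 4)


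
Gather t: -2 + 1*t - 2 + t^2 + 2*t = t^2 + 3*t - 4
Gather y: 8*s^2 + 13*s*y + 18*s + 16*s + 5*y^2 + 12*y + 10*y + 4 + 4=8*s^2 + 34*s + 5*y^2 + y*(13*s + 22) + 8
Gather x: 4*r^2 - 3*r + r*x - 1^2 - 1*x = 4*r^2 - 3*r + x*(r - 1) - 1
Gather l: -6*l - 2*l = -8*l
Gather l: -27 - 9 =-36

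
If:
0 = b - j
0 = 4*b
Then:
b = 0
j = 0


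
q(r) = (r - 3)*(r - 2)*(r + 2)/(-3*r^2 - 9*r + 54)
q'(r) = (r - 3)*(r - 2)*(r + 2)*(6*r + 9)/(-3*r^2 - 9*r + 54)^2 + (r - 3)*(r - 2)/(-3*r^2 - 9*r + 54) + (r - 3)*(r + 2)/(-3*r^2 - 9*r + 54) + (r - 2)*(r + 2)/(-3*r^2 - 9*r + 54) = (-r^2 - 12*r - 4)/(3*(r^2 + 12*r + 36))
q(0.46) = 0.20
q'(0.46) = -0.08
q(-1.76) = 0.07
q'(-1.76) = 0.26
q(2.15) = -0.03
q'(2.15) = -0.17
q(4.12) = -0.43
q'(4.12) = -0.23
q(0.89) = 0.16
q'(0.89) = -0.11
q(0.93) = 0.15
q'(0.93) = -0.11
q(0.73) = 0.17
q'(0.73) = -0.10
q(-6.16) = 70.72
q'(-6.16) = 416.33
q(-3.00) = -0.56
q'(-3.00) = 0.85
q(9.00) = -1.71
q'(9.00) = -0.29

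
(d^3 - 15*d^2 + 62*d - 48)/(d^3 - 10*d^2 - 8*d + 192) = (d - 1)/(d + 4)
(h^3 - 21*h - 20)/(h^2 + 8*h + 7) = (h^2 - h - 20)/(h + 7)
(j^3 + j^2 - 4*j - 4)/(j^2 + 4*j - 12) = (j^2 + 3*j + 2)/(j + 6)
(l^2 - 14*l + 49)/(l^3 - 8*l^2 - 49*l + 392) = (l - 7)/(l^2 - l - 56)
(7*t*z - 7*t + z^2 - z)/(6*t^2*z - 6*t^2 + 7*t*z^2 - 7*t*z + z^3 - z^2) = (7*t + z)/(6*t^2 + 7*t*z + z^2)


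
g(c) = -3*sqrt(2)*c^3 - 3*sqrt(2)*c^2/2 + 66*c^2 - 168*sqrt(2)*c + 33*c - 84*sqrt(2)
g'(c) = -9*sqrt(2)*c^2 - 3*sqrt(2)*c + 132*c - 168*sqrt(2) + 33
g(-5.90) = 4183.24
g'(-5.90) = -1401.42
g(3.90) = -196.76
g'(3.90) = 100.07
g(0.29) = -172.86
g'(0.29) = -168.61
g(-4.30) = 2279.37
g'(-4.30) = -989.28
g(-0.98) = 147.04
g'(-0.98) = -342.01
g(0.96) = -260.08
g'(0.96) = -93.67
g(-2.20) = 685.65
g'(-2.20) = -547.26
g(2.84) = -281.79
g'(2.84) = 55.58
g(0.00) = -118.79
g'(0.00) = -204.59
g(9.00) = 121.20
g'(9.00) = -85.73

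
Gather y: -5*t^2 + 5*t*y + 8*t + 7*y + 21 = -5*t^2 + 8*t + y*(5*t + 7) + 21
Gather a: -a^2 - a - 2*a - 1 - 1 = -a^2 - 3*a - 2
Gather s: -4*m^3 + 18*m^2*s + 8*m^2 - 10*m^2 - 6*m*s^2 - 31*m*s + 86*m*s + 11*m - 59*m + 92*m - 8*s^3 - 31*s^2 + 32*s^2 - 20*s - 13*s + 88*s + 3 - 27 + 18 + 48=-4*m^3 - 2*m^2 + 44*m - 8*s^3 + s^2*(1 - 6*m) + s*(18*m^2 + 55*m + 55) + 42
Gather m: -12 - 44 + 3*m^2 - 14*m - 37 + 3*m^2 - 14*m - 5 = 6*m^2 - 28*m - 98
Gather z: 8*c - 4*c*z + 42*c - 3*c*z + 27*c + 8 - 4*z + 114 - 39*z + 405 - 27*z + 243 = 77*c + z*(-7*c - 70) + 770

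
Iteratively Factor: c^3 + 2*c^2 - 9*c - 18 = (c - 3)*(c^2 + 5*c + 6) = (c - 3)*(c + 3)*(c + 2)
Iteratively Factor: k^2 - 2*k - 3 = (k - 3)*(k + 1)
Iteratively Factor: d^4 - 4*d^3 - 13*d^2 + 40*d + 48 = (d - 4)*(d^3 - 13*d - 12) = (d - 4)*(d + 1)*(d^2 - d - 12) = (d - 4)^2*(d + 1)*(d + 3)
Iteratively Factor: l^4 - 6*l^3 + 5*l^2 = (l - 1)*(l^3 - 5*l^2) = l*(l - 1)*(l^2 - 5*l) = l*(l - 5)*(l - 1)*(l)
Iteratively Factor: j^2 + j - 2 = (j - 1)*(j + 2)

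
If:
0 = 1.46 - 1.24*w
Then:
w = 1.18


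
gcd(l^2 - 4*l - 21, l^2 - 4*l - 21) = l^2 - 4*l - 21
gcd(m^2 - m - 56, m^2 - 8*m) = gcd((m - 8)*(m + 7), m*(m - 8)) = m - 8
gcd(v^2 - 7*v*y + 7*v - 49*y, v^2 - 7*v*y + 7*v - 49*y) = -v^2 + 7*v*y - 7*v + 49*y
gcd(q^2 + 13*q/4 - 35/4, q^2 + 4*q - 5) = q + 5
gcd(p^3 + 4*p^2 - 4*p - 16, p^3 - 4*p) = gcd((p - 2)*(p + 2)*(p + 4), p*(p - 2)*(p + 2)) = p^2 - 4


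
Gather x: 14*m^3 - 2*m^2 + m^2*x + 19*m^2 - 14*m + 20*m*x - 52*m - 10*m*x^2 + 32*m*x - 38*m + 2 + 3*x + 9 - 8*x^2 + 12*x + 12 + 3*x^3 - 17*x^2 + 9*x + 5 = 14*m^3 + 17*m^2 - 104*m + 3*x^3 + x^2*(-10*m - 25) + x*(m^2 + 52*m + 24) + 28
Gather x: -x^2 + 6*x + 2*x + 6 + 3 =-x^2 + 8*x + 9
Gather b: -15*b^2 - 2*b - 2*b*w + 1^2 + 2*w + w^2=-15*b^2 + b*(-2*w - 2) + w^2 + 2*w + 1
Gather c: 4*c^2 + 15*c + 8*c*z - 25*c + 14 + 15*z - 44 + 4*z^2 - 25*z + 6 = 4*c^2 + c*(8*z - 10) + 4*z^2 - 10*z - 24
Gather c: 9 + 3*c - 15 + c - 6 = 4*c - 12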